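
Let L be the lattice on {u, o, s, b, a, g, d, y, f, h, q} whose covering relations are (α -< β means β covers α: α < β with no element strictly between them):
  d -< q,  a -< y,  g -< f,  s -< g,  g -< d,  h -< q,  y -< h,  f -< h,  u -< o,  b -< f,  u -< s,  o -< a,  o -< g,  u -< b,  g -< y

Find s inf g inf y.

Common lower bounds of {s, g, y}: s, u.
The greatest among these is s.

s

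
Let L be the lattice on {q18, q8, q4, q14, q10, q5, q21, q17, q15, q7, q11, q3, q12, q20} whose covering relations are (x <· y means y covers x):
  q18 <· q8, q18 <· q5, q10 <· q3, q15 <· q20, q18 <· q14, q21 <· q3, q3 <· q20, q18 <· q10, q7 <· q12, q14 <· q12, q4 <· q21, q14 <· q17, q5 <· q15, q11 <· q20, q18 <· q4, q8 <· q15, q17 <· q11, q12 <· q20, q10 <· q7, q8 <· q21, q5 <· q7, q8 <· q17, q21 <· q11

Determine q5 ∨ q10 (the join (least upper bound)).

q7

Common upper bounds of {q5, q10}: q12, q20, q7.
The least among these is q7.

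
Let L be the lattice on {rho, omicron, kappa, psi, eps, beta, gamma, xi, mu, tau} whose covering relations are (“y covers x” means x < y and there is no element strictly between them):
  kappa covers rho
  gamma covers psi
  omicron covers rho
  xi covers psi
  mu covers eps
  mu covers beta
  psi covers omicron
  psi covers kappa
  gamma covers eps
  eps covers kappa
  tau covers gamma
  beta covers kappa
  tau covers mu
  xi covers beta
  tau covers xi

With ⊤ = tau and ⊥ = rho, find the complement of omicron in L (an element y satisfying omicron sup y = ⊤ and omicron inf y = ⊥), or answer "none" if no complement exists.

mu

Need y with omicron ∨ y = tau and omicron ∧ y = rho.
Checking each element gives: mu.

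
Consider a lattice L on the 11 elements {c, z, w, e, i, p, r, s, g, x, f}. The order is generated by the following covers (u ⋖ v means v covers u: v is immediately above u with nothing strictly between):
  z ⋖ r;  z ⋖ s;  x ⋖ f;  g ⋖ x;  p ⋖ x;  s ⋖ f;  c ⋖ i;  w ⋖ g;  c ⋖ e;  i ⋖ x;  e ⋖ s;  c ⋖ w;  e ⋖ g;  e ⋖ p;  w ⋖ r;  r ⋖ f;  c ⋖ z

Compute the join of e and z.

s

Common upper bounds of {e, z}: f, s.
The least among these is s.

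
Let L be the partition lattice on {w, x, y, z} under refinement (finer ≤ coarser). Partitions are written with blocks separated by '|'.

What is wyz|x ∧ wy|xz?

wy|x|z

Common lower bounds of {wyz|x, wy|xz}: wy|x|z, w|x|y|z.
The greatest among these is wy|x|z.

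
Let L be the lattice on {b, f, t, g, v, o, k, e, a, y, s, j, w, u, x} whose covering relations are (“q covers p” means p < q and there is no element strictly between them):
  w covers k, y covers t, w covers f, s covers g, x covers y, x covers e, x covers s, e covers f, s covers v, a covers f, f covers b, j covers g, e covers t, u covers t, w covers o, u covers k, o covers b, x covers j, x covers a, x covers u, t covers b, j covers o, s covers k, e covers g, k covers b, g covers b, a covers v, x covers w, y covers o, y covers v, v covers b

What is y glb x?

y

Common lower bounds of {y, x}: b, o, t, v, y.
The greatest among these is y.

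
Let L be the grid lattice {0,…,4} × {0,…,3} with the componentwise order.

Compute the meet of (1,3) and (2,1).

In a product of chains, the meet is componentwise min, giving (1,1).

(1,1)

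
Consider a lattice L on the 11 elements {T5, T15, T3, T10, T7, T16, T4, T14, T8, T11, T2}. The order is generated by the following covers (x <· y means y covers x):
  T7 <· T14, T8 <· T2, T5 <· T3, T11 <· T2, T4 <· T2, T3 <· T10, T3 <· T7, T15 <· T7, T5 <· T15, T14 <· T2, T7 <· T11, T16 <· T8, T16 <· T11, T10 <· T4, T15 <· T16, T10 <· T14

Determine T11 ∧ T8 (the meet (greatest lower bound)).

Common lower bounds of {T11, T8}: T15, T16, T5.
The greatest among these is T16.

T16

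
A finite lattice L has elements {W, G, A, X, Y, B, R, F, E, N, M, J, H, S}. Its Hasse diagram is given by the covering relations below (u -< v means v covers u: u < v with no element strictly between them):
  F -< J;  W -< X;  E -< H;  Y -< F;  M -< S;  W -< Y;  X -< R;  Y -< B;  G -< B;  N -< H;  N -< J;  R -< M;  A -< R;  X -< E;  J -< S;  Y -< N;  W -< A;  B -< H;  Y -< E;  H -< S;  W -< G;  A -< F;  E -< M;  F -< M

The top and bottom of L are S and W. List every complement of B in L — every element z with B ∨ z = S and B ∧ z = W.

A, R

Need z with B ∨ z = S and B ∧ z = W.
Checking each element gives: A, R.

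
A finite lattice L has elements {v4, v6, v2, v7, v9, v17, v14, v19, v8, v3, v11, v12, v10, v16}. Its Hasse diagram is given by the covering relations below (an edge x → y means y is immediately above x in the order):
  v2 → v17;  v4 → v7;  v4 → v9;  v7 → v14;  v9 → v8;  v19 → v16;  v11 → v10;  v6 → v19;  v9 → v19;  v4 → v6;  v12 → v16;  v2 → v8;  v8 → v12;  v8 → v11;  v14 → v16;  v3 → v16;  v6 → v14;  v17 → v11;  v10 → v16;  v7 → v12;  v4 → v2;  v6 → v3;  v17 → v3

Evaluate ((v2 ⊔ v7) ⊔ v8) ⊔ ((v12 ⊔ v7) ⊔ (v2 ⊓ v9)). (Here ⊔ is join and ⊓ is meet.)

v12

v2 ∨ v7 = v12
v12 ∨ v8 = v12
v12 ∨ v7 = v12
v2 ∧ v9 = v4
v12 ∨ v4 = v12
v12 ∨ v12 = v12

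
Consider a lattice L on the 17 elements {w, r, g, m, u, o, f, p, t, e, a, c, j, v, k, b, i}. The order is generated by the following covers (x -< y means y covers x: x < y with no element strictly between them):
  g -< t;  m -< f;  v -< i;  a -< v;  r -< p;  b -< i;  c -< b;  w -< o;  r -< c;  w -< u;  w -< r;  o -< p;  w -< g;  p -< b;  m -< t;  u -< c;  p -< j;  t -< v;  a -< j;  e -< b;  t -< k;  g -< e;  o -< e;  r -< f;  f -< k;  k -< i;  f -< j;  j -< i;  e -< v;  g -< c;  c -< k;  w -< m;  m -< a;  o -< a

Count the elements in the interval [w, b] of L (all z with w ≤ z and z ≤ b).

9

The interval [w, b] = {b, c, e, g, o, p, r, u, w}, which has 9 elements.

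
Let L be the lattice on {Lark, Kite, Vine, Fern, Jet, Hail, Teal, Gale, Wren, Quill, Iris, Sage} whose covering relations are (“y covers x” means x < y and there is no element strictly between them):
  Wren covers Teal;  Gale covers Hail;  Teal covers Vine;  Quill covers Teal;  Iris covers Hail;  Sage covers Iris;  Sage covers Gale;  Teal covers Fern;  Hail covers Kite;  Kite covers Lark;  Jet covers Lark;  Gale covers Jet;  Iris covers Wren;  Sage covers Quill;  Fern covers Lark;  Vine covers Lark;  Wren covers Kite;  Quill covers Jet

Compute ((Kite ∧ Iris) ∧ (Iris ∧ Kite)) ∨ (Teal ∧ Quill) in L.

Kite ∧ Iris = Kite
Iris ∧ Kite = Kite
Kite ∧ Kite = Kite
Teal ∧ Quill = Teal
Kite ∨ Teal = Wren

Wren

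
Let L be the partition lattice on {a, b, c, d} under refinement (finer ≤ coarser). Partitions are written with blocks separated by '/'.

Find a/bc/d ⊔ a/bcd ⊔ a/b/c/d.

The join of a/bc/d, a/bcd, a/b/c/d merges any blocks that overlap across the partitions, giving a/bcd.

a/bcd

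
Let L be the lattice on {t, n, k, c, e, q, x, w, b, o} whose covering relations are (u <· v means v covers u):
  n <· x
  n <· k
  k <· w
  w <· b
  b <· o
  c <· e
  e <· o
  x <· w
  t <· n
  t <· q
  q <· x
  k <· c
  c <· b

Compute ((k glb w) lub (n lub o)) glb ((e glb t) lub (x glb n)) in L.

k ∧ w = k
n ∨ o = o
k ∨ o = o
e ∧ t = t
x ∧ n = n
t ∨ n = n
o ∧ n = n

n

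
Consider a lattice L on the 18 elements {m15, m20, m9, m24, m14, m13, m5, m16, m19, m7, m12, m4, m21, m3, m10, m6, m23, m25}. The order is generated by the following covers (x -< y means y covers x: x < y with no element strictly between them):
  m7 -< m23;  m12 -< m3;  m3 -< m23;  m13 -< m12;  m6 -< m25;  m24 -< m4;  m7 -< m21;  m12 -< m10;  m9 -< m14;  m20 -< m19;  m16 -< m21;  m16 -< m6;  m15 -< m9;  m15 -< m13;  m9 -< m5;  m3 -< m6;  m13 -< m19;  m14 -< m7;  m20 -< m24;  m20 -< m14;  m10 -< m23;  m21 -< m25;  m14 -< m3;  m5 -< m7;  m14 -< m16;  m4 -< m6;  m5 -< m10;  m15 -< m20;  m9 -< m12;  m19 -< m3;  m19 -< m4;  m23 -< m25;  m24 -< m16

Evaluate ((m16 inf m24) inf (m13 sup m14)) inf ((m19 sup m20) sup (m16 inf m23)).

m20

m16 ∧ m24 = m24
m13 ∨ m14 = m3
m24 ∧ m3 = m20
m19 ∨ m20 = m19
m16 ∧ m23 = m14
m19 ∨ m14 = m3
m20 ∧ m3 = m20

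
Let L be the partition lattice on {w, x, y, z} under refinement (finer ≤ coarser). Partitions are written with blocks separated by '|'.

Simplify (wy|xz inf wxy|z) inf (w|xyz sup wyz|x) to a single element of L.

wy|x|z

wy|xz ∧ wxy|z = wy|x|z
w|xyz ∨ wyz|x = wxyz
wy|x|z ∧ wxyz = wy|x|z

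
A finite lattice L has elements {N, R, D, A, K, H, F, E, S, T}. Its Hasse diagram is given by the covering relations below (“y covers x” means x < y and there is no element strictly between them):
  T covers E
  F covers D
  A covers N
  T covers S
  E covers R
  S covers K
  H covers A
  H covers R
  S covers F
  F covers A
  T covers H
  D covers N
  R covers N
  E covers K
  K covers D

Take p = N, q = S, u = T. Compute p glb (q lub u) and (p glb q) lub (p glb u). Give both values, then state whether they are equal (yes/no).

N; N; yes

q lub u = T, so p glb (q lub u) = N glb T = N.
p glb q = N and p glb u = N, so (p glb q) lub (p glb u) = N lub N = N.
Equal: yes.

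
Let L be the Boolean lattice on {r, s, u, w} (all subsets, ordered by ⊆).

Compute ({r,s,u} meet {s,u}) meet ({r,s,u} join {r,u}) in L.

{s,u}

{r,s,u} ∧ {s,u} = {s,u}
{r,s,u} ∨ {r,u} = {r,s,u}
{s,u} ∧ {r,s,u} = {s,u}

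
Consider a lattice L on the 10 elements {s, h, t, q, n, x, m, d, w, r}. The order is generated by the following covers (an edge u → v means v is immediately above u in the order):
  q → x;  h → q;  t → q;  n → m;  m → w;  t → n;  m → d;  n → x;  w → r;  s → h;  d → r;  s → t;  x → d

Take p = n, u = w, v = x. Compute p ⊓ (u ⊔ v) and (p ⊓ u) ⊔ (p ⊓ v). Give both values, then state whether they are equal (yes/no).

n; n; yes

u ⊔ v = r, so p ⊓ (u ⊔ v) = n ⊓ r = n.
p ⊓ u = n and p ⊓ v = n, so (p ⊓ u) ⊔ (p ⊓ v) = n ⊔ n = n.
Equal: yes.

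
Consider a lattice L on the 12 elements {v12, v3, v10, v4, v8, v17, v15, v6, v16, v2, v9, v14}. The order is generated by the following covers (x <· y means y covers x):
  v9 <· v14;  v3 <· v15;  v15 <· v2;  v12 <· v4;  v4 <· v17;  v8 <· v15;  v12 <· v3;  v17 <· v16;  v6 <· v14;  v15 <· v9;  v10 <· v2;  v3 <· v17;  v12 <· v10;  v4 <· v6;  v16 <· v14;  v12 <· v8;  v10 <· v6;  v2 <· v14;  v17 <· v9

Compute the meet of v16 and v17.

v17

Common lower bounds of {v16, v17}: v12, v17, v3, v4.
The greatest among these is v17.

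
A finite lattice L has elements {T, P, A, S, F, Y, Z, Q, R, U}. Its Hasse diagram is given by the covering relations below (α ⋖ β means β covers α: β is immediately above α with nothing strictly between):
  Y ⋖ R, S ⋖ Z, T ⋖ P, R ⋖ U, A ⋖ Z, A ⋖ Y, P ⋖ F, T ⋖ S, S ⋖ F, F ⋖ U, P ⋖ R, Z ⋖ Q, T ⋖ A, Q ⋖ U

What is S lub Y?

U

Common upper bounds of {S, Y}: U.
The least among these is U.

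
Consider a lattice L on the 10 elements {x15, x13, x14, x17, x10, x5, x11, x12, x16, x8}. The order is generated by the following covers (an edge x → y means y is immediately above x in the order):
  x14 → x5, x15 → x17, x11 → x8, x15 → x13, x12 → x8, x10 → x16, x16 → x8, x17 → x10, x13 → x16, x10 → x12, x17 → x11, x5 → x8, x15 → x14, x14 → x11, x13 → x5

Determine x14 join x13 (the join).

Common upper bounds of {x14, x13}: x5, x8.
The least among these is x5.

x5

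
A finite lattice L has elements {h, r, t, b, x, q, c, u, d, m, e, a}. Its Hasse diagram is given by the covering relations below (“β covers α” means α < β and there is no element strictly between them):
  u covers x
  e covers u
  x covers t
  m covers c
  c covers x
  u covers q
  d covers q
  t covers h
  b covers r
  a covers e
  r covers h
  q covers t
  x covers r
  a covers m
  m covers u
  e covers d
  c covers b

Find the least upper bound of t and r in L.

Common upper bounds of {t, r}: a, c, e, m, u, x.
The least among these is x.

x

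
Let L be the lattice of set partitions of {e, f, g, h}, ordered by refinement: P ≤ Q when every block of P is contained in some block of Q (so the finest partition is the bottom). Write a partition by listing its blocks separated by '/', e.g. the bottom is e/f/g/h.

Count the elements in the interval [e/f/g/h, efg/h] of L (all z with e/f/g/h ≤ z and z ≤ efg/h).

The interval [e/f/g/h, efg/h] = {e/f/g/h, e/fg/h, ef/g/h, efg/h, eg/f/h}, which has 5 elements.

5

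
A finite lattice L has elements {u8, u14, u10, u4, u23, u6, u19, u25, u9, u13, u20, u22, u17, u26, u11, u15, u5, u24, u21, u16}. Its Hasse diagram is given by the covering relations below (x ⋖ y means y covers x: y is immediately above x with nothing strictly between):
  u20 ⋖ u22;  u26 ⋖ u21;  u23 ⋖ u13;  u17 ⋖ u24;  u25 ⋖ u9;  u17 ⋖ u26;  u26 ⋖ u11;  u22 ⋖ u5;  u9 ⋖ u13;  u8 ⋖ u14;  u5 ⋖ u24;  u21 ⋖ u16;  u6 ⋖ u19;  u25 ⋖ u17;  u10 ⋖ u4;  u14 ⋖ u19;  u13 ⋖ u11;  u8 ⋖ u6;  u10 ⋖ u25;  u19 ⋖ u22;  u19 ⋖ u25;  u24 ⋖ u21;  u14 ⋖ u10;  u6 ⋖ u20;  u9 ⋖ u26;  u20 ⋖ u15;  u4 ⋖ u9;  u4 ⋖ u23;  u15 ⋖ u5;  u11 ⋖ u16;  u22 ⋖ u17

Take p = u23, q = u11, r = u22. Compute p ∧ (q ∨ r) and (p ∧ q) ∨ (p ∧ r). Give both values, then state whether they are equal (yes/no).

u23; u23; yes

q ∨ r = u11, so p ∧ (q ∨ r) = u23 ∧ u11 = u23.
p ∧ q = u23 and p ∧ r = u14, so (p ∧ q) ∨ (p ∧ r) = u23 ∨ u14 = u23.
Equal: yes.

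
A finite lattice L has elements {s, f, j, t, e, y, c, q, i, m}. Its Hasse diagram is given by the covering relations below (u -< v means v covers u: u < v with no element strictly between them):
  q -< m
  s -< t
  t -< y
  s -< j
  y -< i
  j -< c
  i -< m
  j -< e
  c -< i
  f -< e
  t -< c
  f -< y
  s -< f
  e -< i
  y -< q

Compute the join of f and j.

Common upper bounds of {f, j}: e, i, m.
The least among these is e.

e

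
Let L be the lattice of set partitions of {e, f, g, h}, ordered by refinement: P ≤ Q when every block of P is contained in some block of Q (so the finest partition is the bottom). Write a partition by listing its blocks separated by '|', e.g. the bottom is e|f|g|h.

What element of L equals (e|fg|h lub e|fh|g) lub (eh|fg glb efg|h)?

e|fgh

e|fg|h ∨ e|fh|g = e|fgh
eh|fg ∧ efg|h = e|fg|h
e|fgh ∨ e|fg|h = e|fgh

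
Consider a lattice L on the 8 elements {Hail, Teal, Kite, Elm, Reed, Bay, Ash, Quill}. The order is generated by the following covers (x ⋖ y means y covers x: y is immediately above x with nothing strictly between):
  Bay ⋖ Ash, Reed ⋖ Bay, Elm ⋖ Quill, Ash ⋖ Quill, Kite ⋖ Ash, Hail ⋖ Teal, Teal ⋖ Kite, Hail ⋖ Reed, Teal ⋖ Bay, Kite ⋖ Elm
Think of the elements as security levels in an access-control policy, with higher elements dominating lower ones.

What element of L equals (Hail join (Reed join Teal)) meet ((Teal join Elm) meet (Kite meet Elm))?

Teal

Reed ∨ Teal = Bay
Hail ∨ Bay = Bay
Teal ∨ Elm = Elm
Kite ∧ Elm = Kite
Elm ∧ Kite = Kite
Bay ∧ Kite = Teal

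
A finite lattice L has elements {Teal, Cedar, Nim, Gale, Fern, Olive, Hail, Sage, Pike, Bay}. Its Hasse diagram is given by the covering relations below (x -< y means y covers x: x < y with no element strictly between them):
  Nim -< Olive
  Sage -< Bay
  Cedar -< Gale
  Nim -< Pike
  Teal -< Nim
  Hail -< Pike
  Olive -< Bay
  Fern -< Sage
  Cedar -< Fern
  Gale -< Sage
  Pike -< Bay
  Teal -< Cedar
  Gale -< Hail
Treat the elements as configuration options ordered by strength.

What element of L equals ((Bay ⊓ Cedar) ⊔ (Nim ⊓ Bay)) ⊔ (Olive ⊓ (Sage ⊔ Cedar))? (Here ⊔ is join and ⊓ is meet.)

Bay ∧ Cedar = Cedar
Nim ∧ Bay = Nim
Cedar ∨ Nim = Pike
Sage ∨ Cedar = Sage
Olive ∧ Sage = Teal
Pike ∨ Teal = Pike

Pike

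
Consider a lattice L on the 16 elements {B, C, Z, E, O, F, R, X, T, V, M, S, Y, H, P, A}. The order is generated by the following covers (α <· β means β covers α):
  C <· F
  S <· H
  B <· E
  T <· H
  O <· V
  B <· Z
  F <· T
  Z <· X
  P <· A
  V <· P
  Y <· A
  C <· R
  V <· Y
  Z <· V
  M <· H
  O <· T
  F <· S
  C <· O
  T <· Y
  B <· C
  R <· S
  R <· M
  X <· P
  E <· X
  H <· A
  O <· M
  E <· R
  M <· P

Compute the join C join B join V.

V

Common upper bounds of {C, B, V}: A, P, V, Y.
The least among these is V.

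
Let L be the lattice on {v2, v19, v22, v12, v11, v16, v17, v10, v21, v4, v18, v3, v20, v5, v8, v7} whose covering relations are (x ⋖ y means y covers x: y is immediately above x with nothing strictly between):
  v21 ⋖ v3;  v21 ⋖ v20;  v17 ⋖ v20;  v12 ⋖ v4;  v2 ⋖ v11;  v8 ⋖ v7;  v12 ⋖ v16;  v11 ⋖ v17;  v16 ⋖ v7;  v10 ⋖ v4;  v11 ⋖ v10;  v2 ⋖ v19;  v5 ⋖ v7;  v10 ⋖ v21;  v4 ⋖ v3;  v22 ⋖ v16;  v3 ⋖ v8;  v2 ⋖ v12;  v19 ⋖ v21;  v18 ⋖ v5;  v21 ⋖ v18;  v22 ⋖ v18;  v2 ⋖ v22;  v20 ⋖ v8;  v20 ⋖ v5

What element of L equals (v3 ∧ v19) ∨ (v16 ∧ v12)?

v3 ∧ v19 = v19
v16 ∧ v12 = v12
v19 ∨ v12 = v3

v3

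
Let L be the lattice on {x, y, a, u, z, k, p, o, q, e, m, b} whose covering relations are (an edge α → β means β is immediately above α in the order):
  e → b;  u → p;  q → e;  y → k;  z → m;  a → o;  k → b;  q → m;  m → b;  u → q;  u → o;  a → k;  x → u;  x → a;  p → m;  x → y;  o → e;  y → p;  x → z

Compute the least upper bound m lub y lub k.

b

Common upper bounds of {m, y, k}: b.
The least among these is b.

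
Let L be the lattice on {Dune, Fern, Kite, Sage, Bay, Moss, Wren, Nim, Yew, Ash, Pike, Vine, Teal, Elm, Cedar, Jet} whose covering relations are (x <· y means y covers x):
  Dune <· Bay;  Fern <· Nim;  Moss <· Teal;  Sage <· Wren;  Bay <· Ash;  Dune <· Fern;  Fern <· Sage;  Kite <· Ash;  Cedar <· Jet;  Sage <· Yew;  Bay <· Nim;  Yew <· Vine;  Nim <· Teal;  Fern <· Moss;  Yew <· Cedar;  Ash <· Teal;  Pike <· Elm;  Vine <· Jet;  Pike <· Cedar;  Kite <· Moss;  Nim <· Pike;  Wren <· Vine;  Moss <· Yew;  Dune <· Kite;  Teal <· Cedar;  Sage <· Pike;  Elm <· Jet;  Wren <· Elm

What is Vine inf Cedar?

Yew

Common lower bounds of {Vine, Cedar}: Dune, Fern, Kite, Moss, Sage, Yew.
The greatest among these is Yew.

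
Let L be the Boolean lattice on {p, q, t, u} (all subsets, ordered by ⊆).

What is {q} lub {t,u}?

Common upper bounds of {{q}, {t,u}}: {p,q,t,u}, {q,t,u}.
The least among these is {q,t,u}.

{q,t,u}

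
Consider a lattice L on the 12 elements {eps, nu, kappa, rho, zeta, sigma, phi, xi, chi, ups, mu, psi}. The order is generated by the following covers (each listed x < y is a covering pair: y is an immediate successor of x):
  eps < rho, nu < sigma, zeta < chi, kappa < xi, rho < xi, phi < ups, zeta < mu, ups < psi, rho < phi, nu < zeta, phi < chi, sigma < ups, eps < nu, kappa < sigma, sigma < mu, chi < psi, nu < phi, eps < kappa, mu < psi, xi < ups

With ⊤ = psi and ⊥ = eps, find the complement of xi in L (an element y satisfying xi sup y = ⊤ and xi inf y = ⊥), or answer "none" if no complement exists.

zeta

Need y with xi ∨ y = psi and xi ∧ y = eps.
Checking each element gives: zeta.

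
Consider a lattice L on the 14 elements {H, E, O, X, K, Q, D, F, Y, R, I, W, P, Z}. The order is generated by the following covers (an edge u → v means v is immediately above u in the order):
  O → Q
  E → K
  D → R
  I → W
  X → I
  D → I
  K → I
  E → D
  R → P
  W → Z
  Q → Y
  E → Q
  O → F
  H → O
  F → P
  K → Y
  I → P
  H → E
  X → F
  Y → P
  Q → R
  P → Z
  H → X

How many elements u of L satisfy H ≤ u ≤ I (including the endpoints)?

The interval [H, I] = {D, E, H, I, K, X}, which has 6 elements.

6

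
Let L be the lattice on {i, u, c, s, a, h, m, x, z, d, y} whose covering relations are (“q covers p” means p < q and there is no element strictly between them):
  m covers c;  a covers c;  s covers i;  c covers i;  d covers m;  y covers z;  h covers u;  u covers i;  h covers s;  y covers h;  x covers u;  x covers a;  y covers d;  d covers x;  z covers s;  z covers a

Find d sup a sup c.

d

Common upper bounds of {d, a, c}: d, y.
The least among these is d.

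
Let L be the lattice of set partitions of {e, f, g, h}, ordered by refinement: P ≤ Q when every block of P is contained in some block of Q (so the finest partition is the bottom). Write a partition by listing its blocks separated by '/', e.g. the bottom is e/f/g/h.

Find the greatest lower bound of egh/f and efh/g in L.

The meet (common refinement) of egh/f and efh/g intersects blocks pairwise, giving eh/f/g.

eh/f/g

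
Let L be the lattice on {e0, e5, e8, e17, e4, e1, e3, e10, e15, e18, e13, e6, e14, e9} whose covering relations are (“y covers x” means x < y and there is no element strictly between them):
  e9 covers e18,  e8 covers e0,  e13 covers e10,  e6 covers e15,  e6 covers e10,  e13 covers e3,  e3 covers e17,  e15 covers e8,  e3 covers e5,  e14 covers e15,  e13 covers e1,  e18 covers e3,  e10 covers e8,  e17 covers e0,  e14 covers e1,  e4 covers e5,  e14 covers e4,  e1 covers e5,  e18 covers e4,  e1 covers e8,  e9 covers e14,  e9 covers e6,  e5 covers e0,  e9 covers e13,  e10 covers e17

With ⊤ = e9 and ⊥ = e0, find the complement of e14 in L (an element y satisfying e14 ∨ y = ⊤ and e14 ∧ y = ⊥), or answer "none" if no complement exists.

Need y with e14 ∨ y = e9 and e14 ∧ y = e0.
Checking each element gives: e17.

e17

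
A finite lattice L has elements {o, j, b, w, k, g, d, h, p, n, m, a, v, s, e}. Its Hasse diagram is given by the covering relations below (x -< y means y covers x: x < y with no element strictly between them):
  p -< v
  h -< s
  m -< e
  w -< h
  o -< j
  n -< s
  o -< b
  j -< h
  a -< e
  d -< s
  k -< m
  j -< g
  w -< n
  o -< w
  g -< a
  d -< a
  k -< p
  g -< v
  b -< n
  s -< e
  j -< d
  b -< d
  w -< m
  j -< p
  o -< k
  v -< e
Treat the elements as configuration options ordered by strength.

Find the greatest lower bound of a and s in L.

Common lower bounds of {a, s}: b, d, j, o.
The greatest among these is d.

d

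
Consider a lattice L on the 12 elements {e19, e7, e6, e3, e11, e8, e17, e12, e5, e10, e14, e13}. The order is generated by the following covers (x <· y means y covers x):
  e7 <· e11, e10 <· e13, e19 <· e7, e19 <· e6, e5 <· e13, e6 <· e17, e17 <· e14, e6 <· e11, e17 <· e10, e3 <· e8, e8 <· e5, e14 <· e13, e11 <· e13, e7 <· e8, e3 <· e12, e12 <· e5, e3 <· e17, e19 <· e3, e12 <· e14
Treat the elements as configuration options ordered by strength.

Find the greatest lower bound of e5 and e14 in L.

e12

Common lower bounds of {e5, e14}: e12, e19, e3.
The greatest among these is e12.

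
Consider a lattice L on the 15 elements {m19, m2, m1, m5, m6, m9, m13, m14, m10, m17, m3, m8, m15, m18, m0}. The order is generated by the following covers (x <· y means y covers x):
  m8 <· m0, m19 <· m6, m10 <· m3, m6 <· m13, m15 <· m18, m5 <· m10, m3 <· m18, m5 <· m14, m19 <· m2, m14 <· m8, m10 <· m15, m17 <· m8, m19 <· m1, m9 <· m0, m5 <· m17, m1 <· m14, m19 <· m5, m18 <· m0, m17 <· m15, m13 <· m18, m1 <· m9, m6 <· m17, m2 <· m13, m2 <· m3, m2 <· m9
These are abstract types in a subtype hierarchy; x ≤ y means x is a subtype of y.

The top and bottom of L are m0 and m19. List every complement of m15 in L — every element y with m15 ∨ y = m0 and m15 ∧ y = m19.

Need y with m15 ∨ y = m0 and m15 ∧ y = m19.
Checking each element gives: m1, m9.

m1, m9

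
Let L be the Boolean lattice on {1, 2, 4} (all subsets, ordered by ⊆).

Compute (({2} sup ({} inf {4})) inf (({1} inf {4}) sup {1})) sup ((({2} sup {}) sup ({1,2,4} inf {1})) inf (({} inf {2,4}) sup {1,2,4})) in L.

{1,2}

{} ∧ {4} = {}
{2} ∨ {} = {2}
{1} ∧ {4} = {}
{} ∨ {1} = {1}
{2} ∧ {1} = {}
{2} ∨ {} = {2}
{1,2,4} ∧ {1} = {1}
{2} ∨ {1} = {1,2}
{} ∧ {2,4} = {}
{} ∨ {1,2,4} = {1,2,4}
{1,2} ∧ {1,2,4} = {1,2}
{} ∨ {1,2} = {1,2}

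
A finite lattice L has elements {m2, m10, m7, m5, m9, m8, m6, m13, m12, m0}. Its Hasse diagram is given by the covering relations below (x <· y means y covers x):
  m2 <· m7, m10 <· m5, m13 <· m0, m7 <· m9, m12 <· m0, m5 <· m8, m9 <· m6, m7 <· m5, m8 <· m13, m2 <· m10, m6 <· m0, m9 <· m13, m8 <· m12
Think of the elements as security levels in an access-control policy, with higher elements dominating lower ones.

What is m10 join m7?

Common upper bounds of {m10, m7}: m0, m12, m13, m5, m8.
The least among these is m5.

m5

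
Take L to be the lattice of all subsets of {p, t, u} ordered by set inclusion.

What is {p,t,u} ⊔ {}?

Under ⊆, join is union: {p,t,u} ∪ {} = {p,t,u}.

{p,t,u}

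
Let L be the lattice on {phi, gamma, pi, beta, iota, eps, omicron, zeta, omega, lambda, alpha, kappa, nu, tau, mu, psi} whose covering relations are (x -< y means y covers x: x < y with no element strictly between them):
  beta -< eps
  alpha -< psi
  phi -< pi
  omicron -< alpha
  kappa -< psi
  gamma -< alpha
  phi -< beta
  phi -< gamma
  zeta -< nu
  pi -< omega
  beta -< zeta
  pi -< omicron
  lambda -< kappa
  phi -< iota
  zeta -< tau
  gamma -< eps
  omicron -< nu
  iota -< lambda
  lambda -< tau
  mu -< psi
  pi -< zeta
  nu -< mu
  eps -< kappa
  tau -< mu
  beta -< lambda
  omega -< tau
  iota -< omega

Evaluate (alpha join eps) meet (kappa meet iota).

iota

alpha ∨ eps = psi
kappa ∧ iota = iota
psi ∧ iota = iota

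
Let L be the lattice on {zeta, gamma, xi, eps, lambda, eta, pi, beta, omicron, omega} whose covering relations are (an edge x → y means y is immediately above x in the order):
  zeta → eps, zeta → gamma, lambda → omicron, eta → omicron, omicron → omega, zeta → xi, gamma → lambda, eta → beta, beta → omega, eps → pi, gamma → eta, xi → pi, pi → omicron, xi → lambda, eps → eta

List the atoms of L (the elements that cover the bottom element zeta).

eps, gamma, xi

The atoms are exactly the elements that cover zeta: eps, gamma, xi.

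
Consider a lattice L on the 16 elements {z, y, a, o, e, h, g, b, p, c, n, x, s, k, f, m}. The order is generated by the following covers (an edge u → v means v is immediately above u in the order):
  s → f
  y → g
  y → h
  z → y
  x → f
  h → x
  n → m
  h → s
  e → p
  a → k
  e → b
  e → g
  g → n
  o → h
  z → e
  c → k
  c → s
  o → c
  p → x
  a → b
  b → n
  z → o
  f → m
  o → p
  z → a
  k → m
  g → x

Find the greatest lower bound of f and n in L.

Common lower bounds of {f, n}: e, g, y, z.
The greatest among these is g.

g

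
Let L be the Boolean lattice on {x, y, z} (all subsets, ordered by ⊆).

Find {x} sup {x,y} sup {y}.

Under ⊆, join is union: {x} ∪ {x,y} ∪ {y} = {x,y}.

{x,y}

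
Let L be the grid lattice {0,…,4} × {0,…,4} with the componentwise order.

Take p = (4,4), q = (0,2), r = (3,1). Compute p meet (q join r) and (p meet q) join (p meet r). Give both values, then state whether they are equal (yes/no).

q join r = (3,2), so p meet (q join r) = (4,4) meet (3,2) = (3,2).
p meet q = (0,2) and p meet r = (3,1), so (p meet q) join (p meet r) = (0,2) join (3,1) = (3,2).
Equal: yes.

(3,2); (3,2); yes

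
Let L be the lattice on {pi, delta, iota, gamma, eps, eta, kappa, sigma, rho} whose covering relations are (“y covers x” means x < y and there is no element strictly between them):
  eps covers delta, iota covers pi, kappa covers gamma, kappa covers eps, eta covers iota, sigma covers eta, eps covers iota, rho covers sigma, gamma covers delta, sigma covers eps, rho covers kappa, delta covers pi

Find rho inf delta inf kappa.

Common lower bounds of {rho, delta, kappa}: delta, pi.
The greatest among these is delta.

delta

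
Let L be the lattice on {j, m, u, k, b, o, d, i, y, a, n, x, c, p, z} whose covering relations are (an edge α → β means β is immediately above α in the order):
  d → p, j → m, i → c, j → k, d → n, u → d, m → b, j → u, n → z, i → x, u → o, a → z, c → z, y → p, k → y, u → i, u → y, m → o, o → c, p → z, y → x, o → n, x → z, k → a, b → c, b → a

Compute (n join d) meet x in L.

n ∨ d = n
n ∧ x = u

u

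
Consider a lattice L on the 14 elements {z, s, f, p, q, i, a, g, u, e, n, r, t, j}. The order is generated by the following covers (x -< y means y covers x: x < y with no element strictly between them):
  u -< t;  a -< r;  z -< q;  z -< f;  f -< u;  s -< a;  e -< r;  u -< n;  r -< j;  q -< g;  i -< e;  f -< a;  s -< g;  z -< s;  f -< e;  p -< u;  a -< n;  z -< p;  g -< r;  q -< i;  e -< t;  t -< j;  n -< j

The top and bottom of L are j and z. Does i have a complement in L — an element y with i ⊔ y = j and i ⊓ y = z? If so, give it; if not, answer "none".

Need y with i ∨ y = j and i ∧ y = z.
Checking each element gives: n.

n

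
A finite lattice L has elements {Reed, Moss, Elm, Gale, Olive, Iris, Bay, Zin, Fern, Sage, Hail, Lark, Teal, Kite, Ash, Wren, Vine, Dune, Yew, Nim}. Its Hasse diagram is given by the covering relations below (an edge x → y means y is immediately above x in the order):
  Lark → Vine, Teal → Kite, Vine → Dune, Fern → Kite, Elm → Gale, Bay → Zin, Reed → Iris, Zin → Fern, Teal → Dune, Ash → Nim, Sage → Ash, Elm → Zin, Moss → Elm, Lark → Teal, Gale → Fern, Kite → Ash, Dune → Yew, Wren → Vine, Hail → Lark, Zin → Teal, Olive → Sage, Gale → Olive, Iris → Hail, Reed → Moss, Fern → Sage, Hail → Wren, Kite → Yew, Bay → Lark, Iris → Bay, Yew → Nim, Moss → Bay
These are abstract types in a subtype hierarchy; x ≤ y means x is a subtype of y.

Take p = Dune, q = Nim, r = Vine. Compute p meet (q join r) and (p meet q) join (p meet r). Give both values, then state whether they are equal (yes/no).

q join r = Nim, so p meet (q join r) = Dune meet Nim = Dune.
p meet q = Dune and p meet r = Vine, so (p meet q) join (p meet r) = Dune join Vine = Dune.
Equal: yes.

Dune; Dune; yes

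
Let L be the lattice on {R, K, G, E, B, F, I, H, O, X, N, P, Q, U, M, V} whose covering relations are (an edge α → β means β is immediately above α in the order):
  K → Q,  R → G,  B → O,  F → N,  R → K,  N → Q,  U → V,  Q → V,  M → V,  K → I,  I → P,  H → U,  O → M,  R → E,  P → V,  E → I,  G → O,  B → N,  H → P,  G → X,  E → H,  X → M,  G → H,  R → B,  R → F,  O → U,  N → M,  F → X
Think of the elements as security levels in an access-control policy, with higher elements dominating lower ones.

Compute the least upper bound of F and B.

N

Common upper bounds of {F, B}: M, N, Q, V.
The least among these is N.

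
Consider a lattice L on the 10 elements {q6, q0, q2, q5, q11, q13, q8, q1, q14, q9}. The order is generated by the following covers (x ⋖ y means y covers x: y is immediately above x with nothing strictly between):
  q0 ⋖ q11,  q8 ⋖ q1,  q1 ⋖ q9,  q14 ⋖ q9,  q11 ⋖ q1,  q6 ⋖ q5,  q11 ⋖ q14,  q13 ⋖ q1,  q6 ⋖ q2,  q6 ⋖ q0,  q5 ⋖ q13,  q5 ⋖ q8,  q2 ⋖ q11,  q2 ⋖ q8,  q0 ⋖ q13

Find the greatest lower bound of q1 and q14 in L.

Common lower bounds of {q1, q14}: q0, q11, q2, q6.
The greatest among these is q11.

q11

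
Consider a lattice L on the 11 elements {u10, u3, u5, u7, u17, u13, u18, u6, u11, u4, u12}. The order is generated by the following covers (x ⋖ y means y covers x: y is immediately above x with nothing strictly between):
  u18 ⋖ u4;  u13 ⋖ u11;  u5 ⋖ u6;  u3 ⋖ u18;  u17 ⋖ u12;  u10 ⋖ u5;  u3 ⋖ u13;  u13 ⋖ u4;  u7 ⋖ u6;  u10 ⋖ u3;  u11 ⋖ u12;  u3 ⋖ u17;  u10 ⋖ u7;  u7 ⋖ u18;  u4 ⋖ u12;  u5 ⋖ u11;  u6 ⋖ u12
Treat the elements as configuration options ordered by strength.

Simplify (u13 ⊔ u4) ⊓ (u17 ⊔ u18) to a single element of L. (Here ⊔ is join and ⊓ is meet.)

u4

u13 ∨ u4 = u4
u17 ∨ u18 = u12
u4 ∧ u12 = u4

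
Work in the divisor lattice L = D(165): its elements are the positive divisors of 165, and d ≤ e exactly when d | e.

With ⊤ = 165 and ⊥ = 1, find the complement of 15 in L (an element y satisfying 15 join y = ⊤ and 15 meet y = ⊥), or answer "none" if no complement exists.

Need y with 15 ∨ y = 165 and 15 ∧ y = 1.
Checking each element gives: 11.

11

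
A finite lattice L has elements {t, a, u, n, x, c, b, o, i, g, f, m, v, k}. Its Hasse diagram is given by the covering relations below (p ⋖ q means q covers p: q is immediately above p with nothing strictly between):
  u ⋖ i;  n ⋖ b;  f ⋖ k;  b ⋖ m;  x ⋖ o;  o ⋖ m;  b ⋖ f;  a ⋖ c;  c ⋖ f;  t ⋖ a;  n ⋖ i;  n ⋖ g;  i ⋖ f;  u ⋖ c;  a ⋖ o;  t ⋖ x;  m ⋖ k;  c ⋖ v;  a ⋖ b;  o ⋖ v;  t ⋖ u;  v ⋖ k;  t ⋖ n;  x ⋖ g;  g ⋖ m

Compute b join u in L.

f

b ∨ u = f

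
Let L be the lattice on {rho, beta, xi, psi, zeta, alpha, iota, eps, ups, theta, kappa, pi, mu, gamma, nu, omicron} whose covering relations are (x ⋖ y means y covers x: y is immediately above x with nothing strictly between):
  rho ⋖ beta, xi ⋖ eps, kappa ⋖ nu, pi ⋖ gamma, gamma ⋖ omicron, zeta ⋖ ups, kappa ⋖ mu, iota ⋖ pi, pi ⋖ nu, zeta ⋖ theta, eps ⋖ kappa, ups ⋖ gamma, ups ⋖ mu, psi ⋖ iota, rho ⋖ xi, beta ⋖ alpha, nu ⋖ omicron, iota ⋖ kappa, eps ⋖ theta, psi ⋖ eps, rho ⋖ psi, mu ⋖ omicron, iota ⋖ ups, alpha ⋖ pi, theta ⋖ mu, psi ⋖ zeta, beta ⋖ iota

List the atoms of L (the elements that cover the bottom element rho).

The atoms are exactly the elements that cover rho: beta, psi, xi.

beta, psi, xi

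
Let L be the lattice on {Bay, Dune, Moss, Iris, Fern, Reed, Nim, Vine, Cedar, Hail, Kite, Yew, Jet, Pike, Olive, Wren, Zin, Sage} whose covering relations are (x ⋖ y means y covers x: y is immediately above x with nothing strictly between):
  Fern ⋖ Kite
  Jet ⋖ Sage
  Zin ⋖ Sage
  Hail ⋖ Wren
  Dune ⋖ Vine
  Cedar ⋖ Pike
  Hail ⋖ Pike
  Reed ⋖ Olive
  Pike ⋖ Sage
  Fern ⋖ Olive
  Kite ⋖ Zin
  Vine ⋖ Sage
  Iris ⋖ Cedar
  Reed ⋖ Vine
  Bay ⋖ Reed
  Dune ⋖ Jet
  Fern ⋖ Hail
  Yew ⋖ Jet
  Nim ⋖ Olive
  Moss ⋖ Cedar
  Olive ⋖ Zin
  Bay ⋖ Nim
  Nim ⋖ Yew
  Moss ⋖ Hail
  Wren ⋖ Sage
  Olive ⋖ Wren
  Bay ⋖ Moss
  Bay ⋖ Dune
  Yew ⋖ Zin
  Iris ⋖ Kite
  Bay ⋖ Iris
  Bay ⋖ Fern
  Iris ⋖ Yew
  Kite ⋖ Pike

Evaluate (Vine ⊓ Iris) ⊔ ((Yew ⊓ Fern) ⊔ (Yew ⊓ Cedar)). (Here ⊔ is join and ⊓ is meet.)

Vine ∧ Iris = Bay
Yew ∧ Fern = Bay
Yew ∧ Cedar = Iris
Bay ∨ Iris = Iris
Bay ∨ Iris = Iris

Iris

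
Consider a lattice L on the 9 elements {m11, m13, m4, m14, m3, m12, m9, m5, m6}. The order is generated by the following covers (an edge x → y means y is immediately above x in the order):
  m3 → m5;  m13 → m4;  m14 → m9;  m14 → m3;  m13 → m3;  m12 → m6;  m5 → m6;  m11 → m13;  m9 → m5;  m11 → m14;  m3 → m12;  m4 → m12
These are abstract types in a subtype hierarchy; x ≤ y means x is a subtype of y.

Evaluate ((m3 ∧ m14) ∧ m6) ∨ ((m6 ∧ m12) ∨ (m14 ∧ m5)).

m12

m3 ∧ m14 = m14
m14 ∧ m6 = m14
m6 ∧ m12 = m12
m14 ∧ m5 = m14
m12 ∨ m14 = m12
m14 ∨ m12 = m12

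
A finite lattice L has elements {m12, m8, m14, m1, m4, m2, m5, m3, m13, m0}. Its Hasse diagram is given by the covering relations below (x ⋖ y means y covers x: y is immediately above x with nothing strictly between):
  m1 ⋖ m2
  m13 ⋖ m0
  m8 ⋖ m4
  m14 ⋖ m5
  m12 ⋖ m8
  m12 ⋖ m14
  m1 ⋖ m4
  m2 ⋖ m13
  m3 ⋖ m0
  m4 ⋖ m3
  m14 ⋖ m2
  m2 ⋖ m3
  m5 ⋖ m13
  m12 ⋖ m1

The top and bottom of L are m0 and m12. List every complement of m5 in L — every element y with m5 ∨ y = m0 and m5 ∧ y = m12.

Need y with m5 ∨ y = m0 and m5 ∧ y = m12.
Checking each element gives: m4, m8.

m4, m8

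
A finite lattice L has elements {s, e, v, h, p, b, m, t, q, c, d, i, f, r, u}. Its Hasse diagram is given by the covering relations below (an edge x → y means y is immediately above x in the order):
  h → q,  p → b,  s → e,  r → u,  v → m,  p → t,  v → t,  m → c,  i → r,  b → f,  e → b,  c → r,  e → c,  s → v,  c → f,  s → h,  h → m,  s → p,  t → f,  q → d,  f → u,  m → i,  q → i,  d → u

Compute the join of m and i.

i

Common upper bounds of {m, i}: i, r, u.
The least among these is i.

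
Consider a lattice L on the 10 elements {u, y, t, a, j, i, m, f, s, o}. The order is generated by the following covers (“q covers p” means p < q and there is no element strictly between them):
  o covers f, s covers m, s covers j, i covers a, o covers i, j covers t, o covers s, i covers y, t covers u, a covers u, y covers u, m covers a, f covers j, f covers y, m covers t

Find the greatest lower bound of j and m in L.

Common lower bounds of {j, m}: t, u.
The greatest among these is t.

t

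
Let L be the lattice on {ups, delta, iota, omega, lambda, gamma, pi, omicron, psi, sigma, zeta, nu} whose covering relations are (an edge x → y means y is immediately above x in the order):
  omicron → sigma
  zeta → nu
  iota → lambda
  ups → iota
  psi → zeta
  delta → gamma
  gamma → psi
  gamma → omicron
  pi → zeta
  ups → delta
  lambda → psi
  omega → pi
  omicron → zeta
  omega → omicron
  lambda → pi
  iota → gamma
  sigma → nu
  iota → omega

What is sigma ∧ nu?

Common lower bounds of {sigma, nu}: delta, gamma, iota, omega, omicron, sigma, ups.
The greatest among these is sigma.

sigma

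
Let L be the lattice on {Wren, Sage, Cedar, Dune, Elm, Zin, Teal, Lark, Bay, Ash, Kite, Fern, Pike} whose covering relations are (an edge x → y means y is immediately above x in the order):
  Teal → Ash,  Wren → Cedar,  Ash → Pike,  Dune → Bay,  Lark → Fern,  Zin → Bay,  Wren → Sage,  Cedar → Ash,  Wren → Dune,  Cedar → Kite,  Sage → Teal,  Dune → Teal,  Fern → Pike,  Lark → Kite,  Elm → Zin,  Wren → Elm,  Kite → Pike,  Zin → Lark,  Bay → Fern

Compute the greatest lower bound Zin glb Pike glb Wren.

Common lower bounds of {Zin, Pike, Wren}: Wren.
The greatest among these is Wren.

Wren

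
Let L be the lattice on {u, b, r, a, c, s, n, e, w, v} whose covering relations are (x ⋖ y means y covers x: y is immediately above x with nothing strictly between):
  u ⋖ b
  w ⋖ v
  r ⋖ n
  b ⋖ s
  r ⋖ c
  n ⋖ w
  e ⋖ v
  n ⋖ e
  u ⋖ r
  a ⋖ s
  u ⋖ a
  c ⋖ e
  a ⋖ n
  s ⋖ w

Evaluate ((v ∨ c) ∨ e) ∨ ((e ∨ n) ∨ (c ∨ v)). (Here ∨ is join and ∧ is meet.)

v ∨ c = v
v ∨ e = v
e ∨ n = e
c ∨ v = v
e ∨ v = v
v ∨ v = v

v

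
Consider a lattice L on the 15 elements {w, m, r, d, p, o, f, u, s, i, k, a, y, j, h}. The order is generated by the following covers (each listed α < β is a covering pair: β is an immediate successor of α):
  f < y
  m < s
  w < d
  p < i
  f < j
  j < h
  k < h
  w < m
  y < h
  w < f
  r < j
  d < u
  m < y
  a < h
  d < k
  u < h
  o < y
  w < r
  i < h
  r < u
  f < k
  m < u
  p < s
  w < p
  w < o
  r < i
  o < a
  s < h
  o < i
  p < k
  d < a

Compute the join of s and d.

h

Common upper bounds of {s, d}: h.
The least among these is h.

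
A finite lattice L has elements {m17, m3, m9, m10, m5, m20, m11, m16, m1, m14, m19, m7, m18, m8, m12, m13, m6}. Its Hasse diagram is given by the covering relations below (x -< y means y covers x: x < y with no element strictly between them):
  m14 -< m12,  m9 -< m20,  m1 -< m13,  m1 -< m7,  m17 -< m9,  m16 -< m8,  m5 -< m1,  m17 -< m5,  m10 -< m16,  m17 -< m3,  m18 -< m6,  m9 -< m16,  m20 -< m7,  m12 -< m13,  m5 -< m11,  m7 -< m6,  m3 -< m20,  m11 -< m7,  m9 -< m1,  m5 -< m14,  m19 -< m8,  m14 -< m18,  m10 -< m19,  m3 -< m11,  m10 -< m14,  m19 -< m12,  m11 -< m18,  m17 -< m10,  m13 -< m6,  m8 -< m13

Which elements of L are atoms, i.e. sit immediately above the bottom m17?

m10, m3, m5, m9

The atoms are exactly the elements that cover m17: m10, m3, m5, m9.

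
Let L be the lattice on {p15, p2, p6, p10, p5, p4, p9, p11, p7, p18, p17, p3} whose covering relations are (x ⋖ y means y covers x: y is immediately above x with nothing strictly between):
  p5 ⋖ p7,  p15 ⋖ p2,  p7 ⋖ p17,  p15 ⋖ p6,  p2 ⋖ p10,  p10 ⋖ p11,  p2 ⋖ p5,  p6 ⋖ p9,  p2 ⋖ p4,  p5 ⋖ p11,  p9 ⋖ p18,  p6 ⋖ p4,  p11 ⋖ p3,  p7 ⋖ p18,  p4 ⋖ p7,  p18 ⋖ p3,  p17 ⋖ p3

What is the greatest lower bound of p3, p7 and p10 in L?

Common lower bounds of {p3, p7, p10}: p15, p2.
The greatest among these is p2.

p2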